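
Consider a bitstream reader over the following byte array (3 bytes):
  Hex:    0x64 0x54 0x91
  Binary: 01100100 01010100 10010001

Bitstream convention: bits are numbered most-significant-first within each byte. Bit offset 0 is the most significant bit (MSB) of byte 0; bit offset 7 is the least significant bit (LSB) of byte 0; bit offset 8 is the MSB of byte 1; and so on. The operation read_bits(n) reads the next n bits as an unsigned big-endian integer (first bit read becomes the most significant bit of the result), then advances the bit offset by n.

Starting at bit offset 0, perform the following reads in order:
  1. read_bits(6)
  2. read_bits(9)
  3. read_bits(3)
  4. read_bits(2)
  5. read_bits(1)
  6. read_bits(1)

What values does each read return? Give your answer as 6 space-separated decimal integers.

Answer: 25 42 2 1 0 0

Derivation:
Read 1: bits[0:6] width=6 -> value=25 (bin 011001); offset now 6 = byte 0 bit 6; 18 bits remain
Read 2: bits[6:15] width=9 -> value=42 (bin 000101010); offset now 15 = byte 1 bit 7; 9 bits remain
Read 3: bits[15:18] width=3 -> value=2 (bin 010); offset now 18 = byte 2 bit 2; 6 bits remain
Read 4: bits[18:20] width=2 -> value=1 (bin 01); offset now 20 = byte 2 bit 4; 4 bits remain
Read 5: bits[20:21] width=1 -> value=0 (bin 0); offset now 21 = byte 2 bit 5; 3 bits remain
Read 6: bits[21:22] width=1 -> value=0 (bin 0); offset now 22 = byte 2 bit 6; 2 bits remain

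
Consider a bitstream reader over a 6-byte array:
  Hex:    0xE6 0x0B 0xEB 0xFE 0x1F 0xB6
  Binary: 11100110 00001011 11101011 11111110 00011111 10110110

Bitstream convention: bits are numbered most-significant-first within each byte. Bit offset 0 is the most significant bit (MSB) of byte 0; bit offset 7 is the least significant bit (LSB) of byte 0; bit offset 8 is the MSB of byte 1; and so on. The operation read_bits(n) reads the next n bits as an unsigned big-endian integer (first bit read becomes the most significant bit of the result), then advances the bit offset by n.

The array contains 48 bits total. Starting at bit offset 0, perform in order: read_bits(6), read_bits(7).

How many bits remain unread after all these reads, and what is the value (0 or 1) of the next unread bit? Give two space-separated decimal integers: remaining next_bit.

Read 1: bits[0:6] width=6 -> value=57 (bin 111001); offset now 6 = byte 0 bit 6; 42 bits remain
Read 2: bits[6:13] width=7 -> value=65 (bin 1000001); offset now 13 = byte 1 bit 5; 35 bits remain

Answer: 35 0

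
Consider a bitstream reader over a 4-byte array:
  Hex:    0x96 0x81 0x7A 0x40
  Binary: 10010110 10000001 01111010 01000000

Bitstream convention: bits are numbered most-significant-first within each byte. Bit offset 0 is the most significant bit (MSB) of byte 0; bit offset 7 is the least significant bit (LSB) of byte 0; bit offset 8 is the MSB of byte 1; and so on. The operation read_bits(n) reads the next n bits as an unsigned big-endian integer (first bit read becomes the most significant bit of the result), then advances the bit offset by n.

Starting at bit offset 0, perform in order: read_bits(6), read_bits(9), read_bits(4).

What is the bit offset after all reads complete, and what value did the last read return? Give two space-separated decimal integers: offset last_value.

Read 1: bits[0:6] width=6 -> value=37 (bin 100101); offset now 6 = byte 0 bit 6; 26 bits remain
Read 2: bits[6:15] width=9 -> value=320 (bin 101000000); offset now 15 = byte 1 bit 7; 17 bits remain
Read 3: bits[15:19] width=4 -> value=11 (bin 1011); offset now 19 = byte 2 bit 3; 13 bits remain

Answer: 19 11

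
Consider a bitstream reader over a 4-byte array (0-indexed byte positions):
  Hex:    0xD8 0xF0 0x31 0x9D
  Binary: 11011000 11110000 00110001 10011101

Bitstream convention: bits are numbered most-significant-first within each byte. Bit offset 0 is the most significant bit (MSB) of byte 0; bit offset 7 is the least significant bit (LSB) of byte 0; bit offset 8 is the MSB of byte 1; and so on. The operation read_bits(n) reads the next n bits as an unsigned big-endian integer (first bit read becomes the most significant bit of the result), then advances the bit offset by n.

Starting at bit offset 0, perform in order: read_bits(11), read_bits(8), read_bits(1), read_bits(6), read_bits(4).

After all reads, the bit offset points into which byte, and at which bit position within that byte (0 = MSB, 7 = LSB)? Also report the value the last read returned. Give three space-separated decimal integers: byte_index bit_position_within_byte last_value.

Read 1: bits[0:11] width=11 -> value=1735 (bin 11011000111); offset now 11 = byte 1 bit 3; 21 bits remain
Read 2: bits[11:19] width=8 -> value=129 (bin 10000001); offset now 19 = byte 2 bit 3; 13 bits remain
Read 3: bits[19:20] width=1 -> value=1 (bin 1); offset now 20 = byte 2 bit 4; 12 bits remain
Read 4: bits[20:26] width=6 -> value=6 (bin 000110); offset now 26 = byte 3 bit 2; 6 bits remain
Read 5: bits[26:30] width=4 -> value=7 (bin 0111); offset now 30 = byte 3 bit 6; 2 bits remain

Answer: 3 6 7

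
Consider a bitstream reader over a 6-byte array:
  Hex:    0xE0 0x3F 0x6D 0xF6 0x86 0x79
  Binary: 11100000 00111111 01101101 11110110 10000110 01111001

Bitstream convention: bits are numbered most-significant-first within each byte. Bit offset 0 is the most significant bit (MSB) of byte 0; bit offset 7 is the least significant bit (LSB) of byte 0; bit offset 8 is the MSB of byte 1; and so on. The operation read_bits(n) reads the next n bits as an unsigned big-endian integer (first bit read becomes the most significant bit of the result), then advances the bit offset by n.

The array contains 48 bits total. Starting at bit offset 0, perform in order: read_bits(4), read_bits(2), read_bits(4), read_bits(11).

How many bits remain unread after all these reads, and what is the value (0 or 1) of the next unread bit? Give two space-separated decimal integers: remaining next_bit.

Answer: 27 1

Derivation:
Read 1: bits[0:4] width=4 -> value=14 (bin 1110); offset now 4 = byte 0 bit 4; 44 bits remain
Read 2: bits[4:6] width=2 -> value=0 (bin 00); offset now 6 = byte 0 bit 6; 42 bits remain
Read 3: bits[6:10] width=4 -> value=0 (bin 0000); offset now 10 = byte 1 bit 2; 38 bits remain
Read 4: bits[10:21] width=11 -> value=2029 (bin 11111101101); offset now 21 = byte 2 bit 5; 27 bits remain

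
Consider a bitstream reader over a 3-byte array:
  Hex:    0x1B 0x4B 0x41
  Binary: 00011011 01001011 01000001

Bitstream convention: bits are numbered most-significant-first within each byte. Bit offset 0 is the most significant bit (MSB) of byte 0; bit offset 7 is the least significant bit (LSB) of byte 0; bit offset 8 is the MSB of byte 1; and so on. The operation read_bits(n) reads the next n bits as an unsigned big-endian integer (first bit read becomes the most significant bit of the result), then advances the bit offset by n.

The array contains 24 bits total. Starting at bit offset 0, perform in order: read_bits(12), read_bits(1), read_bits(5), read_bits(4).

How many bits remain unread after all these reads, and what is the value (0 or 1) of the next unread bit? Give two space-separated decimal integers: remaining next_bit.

Answer: 2 0

Derivation:
Read 1: bits[0:12] width=12 -> value=436 (bin 000110110100); offset now 12 = byte 1 bit 4; 12 bits remain
Read 2: bits[12:13] width=1 -> value=1 (bin 1); offset now 13 = byte 1 bit 5; 11 bits remain
Read 3: bits[13:18] width=5 -> value=13 (bin 01101); offset now 18 = byte 2 bit 2; 6 bits remain
Read 4: bits[18:22] width=4 -> value=0 (bin 0000); offset now 22 = byte 2 bit 6; 2 bits remain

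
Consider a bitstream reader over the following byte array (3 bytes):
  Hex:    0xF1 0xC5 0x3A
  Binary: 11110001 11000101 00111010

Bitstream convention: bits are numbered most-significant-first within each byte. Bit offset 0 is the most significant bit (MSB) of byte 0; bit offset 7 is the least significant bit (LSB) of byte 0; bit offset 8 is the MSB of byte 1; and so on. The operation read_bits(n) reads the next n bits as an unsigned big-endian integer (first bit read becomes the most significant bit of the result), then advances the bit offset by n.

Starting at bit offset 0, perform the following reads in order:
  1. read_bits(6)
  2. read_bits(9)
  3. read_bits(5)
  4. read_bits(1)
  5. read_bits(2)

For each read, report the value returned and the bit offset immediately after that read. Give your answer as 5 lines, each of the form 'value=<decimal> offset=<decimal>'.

Read 1: bits[0:6] width=6 -> value=60 (bin 111100); offset now 6 = byte 0 bit 6; 18 bits remain
Read 2: bits[6:15] width=9 -> value=226 (bin 011100010); offset now 15 = byte 1 bit 7; 9 bits remain
Read 3: bits[15:20] width=5 -> value=19 (bin 10011); offset now 20 = byte 2 bit 4; 4 bits remain
Read 4: bits[20:21] width=1 -> value=1 (bin 1); offset now 21 = byte 2 bit 5; 3 bits remain
Read 5: bits[21:23] width=2 -> value=1 (bin 01); offset now 23 = byte 2 bit 7; 1 bits remain

Answer: value=60 offset=6
value=226 offset=15
value=19 offset=20
value=1 offset=21
value=1 offset=23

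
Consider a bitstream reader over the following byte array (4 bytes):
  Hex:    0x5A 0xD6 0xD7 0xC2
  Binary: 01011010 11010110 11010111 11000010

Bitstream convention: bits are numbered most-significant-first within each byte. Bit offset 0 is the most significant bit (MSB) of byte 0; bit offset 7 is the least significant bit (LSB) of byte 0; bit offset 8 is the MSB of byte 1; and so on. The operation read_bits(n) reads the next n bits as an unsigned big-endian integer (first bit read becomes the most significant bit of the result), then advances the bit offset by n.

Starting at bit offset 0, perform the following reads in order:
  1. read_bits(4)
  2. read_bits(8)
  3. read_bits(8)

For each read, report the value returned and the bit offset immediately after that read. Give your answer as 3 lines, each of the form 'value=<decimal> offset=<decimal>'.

Answer: value=5 offset=4
value=173 offset=12
value=109 offset=20

Derivation:
Read 1: bits[0:4] width=4 -> value=5 (bin 0101); offset now 4 = byte 0 bit 4; 28 bits remain
Read 2: bits[4:12] width=8 -> value=173 (bin 10101101); offset now 12 = byte 1 bit 4; 20 bits remain
Read 3: bits[12:20] width=8 -> value=109 (bin 01101101); offset now 20 = byte 2 bit 4; 12 bits remain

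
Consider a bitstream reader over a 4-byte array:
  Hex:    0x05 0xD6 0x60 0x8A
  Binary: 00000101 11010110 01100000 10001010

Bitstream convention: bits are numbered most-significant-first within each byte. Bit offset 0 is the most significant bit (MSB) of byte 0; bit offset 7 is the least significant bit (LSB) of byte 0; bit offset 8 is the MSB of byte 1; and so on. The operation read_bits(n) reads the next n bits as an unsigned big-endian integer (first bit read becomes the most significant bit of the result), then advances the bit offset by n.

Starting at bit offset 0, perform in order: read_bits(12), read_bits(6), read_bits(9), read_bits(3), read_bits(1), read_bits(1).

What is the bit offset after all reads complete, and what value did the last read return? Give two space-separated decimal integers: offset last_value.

Read 1: bits[0:12] width=12 -> value=93 (bin 000001011101); offset now 12 = byte 1 bit 4; 20 bits remain
Read 2: bits[12:18] width=6 -> value=25 (bin 011001); offset now 18 = byte 2 bit 2; 14 bits remain
Read 3: bits[18:27] width=9 -> value=260 (bin 100000100); offset now 27 = byte 3 bit 3; 5 bits remain
Read 4: bits[27:30] width=3 -> value=2 (bin 010); offset now 30 = byte 3 bit 6; 2 bits remain
Read 5: bits[30:31] width=1 -> value=1 (bin 1); offset now 31 = byte 3 bit 7; 1 bits remain
Read 6: bits[31:32] width=1 -> value=0 (bin 0); offset now 32 = byte 4 bit 0; 0 bits remain

Answer: 32 0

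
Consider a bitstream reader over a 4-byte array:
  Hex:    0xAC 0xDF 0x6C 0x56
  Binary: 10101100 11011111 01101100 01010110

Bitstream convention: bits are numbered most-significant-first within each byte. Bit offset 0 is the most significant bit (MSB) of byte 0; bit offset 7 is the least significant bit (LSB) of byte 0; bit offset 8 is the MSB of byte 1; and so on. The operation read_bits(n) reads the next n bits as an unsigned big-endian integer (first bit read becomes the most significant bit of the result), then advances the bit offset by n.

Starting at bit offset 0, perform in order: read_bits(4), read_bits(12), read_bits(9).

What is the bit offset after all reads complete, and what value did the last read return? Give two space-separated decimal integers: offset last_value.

Read 1: bits[0:4] width=4 -> value=10 (bin 1010); offset now 4 = byte 0 bit 4; 28 bits remain
Read 2: bits[4:16] width=12 -> value=3295 (bin 110011011111); offset now 16 = byte 2 bit 0; 16 bits remain
Read 3: bits[16:25] width=9 -> value=216 (bin 011011000); offset now 25 = byte 3 bit 1; 7 bits remain

Answer: 25 216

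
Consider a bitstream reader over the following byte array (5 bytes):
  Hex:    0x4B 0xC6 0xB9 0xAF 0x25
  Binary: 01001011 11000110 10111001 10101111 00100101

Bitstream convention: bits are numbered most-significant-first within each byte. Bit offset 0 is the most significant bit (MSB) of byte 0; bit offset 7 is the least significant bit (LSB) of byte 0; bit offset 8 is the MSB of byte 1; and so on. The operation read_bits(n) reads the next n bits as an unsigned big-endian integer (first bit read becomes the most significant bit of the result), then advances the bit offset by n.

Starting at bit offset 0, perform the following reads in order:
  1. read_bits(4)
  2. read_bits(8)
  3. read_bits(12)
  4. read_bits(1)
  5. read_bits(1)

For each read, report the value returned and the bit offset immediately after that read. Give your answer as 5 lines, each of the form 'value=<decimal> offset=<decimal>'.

Read 1: bits[0:4] width=4 -> value=4 (bin 0100); offset now 4 = byte 0 bit 4; 36 bits remain
Read 2: bits[4:12] width=8 -> value=188 (bin 10111100); offset now 12 = byte 1 bit 4; 28 bits remain
Read 3: bits[12:24] width=12 -> value=1721 (bin 011010111001); offset now 24 = byte 3 bit 0; 16 bits remain
Read 4: bits[24:25] width=1 -> value=1 (bin 1); offset now 25 = byte 3 bit 1; 15 bits remain
Read 5: bits[25:26] width=1 -> value=0 (bin 0); offset now 26 = byte 3 bit 2; 14 bits remain

Answer: value=4 offset=4
value=188 offset=12
value=1721 offset=24
value=1 offset=25
value=0 offset=26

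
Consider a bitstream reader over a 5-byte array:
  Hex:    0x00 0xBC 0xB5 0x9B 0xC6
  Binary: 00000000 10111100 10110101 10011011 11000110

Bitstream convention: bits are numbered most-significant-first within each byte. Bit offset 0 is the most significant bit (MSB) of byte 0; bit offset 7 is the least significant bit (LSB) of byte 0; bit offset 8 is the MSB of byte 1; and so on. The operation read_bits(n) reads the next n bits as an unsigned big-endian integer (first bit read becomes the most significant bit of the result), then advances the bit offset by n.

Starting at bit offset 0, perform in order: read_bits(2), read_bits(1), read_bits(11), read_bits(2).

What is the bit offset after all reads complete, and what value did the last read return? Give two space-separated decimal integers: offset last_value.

Read 1: bits[0:2] width=2 -> value=0 (bin 00); offset now 2 = byte 0 bit 2; 38 bits remain
Read 2: bits[2:3] width=1 -> value=0 (bin 0); offset now 3 = byte 0 bit 3; 37 bits remain
Read 3: bits[3:14] width=11 -> value=47 (bin 00000101111); offset now 14 = byte 1 bit 6; 26 bits remain
Read 4: bits[14:16] width=2 -> value=0 (bin 00); offset now 16 = byte 2 bit 0; 24 bits remain

Answer: 16 0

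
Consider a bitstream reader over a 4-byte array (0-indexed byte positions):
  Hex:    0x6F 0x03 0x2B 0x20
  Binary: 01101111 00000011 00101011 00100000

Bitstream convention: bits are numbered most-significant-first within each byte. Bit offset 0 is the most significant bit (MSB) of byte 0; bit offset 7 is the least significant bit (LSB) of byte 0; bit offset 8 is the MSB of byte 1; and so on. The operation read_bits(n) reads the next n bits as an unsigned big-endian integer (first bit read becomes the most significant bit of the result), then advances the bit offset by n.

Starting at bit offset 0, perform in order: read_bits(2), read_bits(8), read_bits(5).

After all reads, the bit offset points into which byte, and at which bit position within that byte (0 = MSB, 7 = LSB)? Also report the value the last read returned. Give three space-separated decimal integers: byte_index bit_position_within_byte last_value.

Answer: 1 7 1

Derivation:
Read 1: bits[0:2] width=2 -> value=1 (bin 01); offset now 2 = byte 0 bit 2; 30 bits remain
Read 2: bits[2:10] width=8 -> value=188 (bin 10111100); offset now 10 = byte 1 bit 2; 22 bits remain
Read 3: bits[10:15] width=5 -> value=1 (bin 00001); offset now 15 = byte 1 bit 7; 17 bits remain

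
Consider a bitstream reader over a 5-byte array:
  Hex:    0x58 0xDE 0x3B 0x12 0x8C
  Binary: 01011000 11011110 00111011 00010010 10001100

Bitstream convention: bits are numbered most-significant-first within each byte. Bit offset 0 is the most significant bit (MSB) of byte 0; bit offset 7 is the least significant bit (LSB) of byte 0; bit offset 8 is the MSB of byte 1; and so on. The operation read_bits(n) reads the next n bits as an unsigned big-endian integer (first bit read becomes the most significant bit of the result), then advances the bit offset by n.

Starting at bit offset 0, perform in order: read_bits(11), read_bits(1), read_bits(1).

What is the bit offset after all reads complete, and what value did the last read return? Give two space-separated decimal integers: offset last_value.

Read 1: bits[0:11] width=11 -> value=710 (bin 01011000110); offset now 11 = byte 1 bit 3; 29 bits remain
Read 2: bits[11:12] width=1 -> value=1 (bin 1); offset now 12 = byte 1 bit 4; 28 bits remain
Read 3: bits[12:13] width=1 -> value=1 (bin 1); offset now 13 = byte 1 bit 5; 27 bits remain

Answer: 13 1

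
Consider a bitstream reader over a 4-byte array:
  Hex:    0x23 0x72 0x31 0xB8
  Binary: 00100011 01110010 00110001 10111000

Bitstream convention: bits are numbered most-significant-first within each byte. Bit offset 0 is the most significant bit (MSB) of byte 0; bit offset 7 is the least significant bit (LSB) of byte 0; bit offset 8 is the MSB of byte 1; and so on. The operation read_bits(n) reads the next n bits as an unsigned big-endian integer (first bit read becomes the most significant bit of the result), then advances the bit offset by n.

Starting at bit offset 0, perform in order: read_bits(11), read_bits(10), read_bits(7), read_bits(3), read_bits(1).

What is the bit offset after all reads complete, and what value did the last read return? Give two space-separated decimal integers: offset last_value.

Read 1: bits[0:11] width=11 -> value=283 (bin 00100011011); offset now 11 = byte 1 bit 3; 21 bits remain
Read 2: bits[11:21] width=10 -> value=582 (bin 1001000110); offset now 21 = byte 2 bit 5; 11 bits remain
Read 3: bits[21:28] width=7 -> value=27 (bin 0011011); offset now 28 = byte 3 bit 4; 4 bits remain
Read 4: bits[28:31] width=3 -> value=4 (bin 100); offset now 31 = byte 3 bit 7; 1 bits remain
Read 5: bits[31:32] width=1 -> value=0 (bin 0); offset now 32 = byte 4 bit 0; 0 bits remain

Answer: 32 0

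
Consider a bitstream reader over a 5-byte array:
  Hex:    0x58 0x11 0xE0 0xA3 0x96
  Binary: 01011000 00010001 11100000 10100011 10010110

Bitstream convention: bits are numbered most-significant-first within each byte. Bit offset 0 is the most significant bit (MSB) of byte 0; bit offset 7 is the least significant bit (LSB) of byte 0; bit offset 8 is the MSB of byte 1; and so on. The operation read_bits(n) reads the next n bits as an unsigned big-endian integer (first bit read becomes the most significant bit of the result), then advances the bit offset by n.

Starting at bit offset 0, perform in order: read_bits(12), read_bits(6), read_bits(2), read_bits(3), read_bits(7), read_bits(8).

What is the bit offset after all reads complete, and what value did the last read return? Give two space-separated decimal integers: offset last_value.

Read 1: bits[0:12] width=12 -> value=1409 (bin 010110000001); offset now 12 = byte 1 bit 4; 28 bits remain
Read 2: bits[12:18] width=6 -> value=7 (bin 000111); offset now 18 = byte 2 bit 2; 22 bits remain
Read 3: bits[18:20] width=2 -> value=2 (bin 10); offset now 20 = byte 2 bit 4; 20 bits remain
Read 4: bits[20:23] width=3 -> value=0 (bin 000); offset now 23 = byte 2 bit 7; 17 bits remain
Read 5: bits[23:30] width=7 -> value=40 (bin 0101000); offset now 30 = byte 3 bit 6; 10 bits remain
Read 6: bits[30:38] width=8 -> value=229 (bin 11100101); offset now 38 = byte 4 bit 6; 2 bits remain

Answer: 38 229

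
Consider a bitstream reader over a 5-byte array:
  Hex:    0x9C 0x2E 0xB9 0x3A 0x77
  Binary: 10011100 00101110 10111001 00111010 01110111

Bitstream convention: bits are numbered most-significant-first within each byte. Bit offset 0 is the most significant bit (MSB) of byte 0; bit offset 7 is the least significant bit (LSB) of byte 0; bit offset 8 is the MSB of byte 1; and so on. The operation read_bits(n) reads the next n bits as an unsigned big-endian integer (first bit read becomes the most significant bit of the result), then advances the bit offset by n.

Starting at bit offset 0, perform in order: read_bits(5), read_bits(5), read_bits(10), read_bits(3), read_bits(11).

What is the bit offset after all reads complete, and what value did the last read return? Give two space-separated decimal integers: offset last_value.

Read 1: bits[0:5] width=5 -> value=19 (bin 10011); offset now 5 = byte 0 bit 5; 35 bits remain
Read 2: bits[5:10] width=5 -> value=16 (bin 10000); offset now 10 = byte 1 bit 2; 30 bits remain
Read 3: bits[10:20] width=10 -> value=747 (bin 1011101011); offset now 20 = byte 2 bit 4; 20 bits remain
Read 4: bits[20:23] width=3 -> value=4 (bin 100); offset now 23 = byte 2 bit 7; 17 bits remain
Read 5: bits[23:34] width=11 -> value=1257 (bin 10011101001); offset now 34 = byte 4 bit 2; 6 bits remain

Answer: 34 1257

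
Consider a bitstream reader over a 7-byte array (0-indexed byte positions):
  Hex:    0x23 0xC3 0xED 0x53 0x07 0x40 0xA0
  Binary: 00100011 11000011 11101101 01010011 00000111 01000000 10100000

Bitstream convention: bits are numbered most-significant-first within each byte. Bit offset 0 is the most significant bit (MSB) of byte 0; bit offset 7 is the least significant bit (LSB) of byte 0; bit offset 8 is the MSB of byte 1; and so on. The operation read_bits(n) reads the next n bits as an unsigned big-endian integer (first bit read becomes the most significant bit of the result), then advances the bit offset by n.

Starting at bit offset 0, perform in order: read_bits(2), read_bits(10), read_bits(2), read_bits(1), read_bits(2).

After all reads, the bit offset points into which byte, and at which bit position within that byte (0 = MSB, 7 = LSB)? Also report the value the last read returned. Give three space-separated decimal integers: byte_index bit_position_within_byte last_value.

Read 1: bits[0:2] width=2 -> value=0 (bin 00); offset now 2 = byte 0 bit 2; 54 bits remain
Read 2: bits[2:12] width=10 -> value=572 (bin 1000111100); offset now 12 = byte 1 bit 4; 44 bits remain
Read 3: bits[12:14] width=2 -> value=0 (bin 00); offset now 14 = byte 1 bit 6; 42 bits remain
Read 4: bits[14:15] width=1 -> value=1 (bin 1); offset now 15 = byte 1 bit 7; 41 bits remain
Read 5: bits[15:17] width=2 -> value=3 (bin 11); offset now 17 = byte 2 bit 1; 39 bits remain

Answer: 2 1 3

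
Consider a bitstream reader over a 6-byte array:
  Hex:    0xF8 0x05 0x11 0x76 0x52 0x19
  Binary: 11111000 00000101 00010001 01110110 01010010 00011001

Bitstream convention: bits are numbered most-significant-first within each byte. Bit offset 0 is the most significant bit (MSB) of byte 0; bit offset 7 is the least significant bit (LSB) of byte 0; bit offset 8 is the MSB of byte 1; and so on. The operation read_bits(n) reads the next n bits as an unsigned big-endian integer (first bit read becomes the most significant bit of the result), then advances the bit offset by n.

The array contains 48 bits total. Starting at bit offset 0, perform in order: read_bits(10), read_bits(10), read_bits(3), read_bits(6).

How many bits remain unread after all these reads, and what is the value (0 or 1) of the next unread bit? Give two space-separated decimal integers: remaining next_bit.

Answer: 19 1

Derivation:
Read 1: bits[0:10] width=10 -> value=992 (bin 1111100000); offset now 10 = byte 1 bit 2; 38 bits remain
Read 2: bits[10:20] width=10 -> value=81 (bin 0001010001); offset now 20 = byte 2 bit 4; 28 bits remain
Read 3: bits[20:23] width=3 -> value=0 (bin 000); offset now 23 = byte 2 bit 7; 25 bits remain
Read 4: bits[23:29] width=6 -> value=46 (bin 101110); offset now 29 = byte 3 bit 5; 19 bits remain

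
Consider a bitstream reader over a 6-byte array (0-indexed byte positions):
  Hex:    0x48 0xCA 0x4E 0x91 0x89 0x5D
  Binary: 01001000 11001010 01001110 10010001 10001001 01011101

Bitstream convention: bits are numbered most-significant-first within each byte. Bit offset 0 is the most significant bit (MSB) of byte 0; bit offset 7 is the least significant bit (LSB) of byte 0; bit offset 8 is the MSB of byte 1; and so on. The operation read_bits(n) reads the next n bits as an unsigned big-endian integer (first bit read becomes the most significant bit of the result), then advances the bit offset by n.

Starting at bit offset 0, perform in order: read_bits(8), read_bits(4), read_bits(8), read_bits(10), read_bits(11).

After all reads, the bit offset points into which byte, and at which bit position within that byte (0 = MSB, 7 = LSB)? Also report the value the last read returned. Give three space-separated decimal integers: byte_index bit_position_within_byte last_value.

Read 1: bits[0:8] width=8 -> value=72 (bin 01001000); offset now 8 = byte 1 bit 0; 40 bits remain
Read 2: bits[8:12] width=4 -> value=12 (bin 1100); offset now 12 = byte 1 bit 4; 36 bits remain
Read 3: bits[12:20] width=8 -> value=164 (bin 10100100); offset now 20 = byte 2 bit 4; 28 bits remain
Read 4: bits[20:30] width=10 -> value=932 (bin 1110100100); offset now 30 = byte 3 bit 6; 18 bits remain
Read 5: bits[30:41] width=11 -> value=786 (bin 01100010010); offset now 41 = byte 5 bit 1; 7 bits remain

Answer: 5 1 786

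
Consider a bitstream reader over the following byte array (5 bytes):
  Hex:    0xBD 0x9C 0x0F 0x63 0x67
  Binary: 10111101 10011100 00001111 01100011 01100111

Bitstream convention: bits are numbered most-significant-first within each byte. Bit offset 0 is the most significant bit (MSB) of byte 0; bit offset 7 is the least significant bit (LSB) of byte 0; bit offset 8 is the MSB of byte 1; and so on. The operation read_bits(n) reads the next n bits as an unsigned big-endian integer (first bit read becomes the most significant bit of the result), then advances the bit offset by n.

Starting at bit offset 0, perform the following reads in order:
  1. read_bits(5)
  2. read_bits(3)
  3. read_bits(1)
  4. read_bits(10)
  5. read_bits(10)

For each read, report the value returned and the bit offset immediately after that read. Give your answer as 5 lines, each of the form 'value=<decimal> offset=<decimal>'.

Read 1: bits[0:5] width=5 -> value=23 (bin 10111); offset now 5 = byte 0 bit 5; 35 bits remain
Read 2: bits[5:8] width=3 -> value=5 (bin 101); offset now 8 = byte 1 bit 0; 32 bits remain
Read 3: bits[8:9] width=1 -> value=1 (bin 1); offset now 9 = byte 1 bit 1; 31 bits remain
Read 4: bits[9:19] width=10 -> value=224 (bin 0011100000); offset now 19 = byte 2 bit 3; 21 bits remain
Read 5: bits[19:29] width=10 -> value=492 (bin 0111101100); offset now 29 = byte 3 bit 5; 11 bits remain

Answer: value=23 offset=5
value=5 offset=8
value=1 offset=9
value=224 offset=19
value=492 offset=29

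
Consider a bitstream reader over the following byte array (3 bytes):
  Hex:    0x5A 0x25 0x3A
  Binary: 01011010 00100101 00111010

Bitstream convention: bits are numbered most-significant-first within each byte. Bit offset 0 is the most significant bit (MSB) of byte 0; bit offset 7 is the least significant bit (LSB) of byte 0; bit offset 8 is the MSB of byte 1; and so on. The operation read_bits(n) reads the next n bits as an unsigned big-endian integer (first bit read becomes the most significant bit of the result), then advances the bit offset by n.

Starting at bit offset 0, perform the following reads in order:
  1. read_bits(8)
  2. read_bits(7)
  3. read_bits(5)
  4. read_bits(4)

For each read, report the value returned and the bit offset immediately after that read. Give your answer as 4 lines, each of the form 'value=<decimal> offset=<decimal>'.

Answer: value=90 offset=8
value=18 offset=15
value=19 offset=20
value=10 offset=24

Derivation:
Read 1: bits[0:8] width=8 -> value=90 (bin 01011010); offset now 8 = byte 1 bit 0; 16 bits remain
Read 2: bits[8:15] width=7 -> value=18 (bin 0010010); offset now 15 = byte 1 bit 7; 9 bits remain
Read 3: bits[15:20] width=5 -> value=19 (bin 10011); offset now 20 = byte 2 bit 4; 4 bits remain
Read 4: bits[20:24] width=4 -> value=10 (bin 1010); offset now 24 = byte 3 bit 0; 0 bits remain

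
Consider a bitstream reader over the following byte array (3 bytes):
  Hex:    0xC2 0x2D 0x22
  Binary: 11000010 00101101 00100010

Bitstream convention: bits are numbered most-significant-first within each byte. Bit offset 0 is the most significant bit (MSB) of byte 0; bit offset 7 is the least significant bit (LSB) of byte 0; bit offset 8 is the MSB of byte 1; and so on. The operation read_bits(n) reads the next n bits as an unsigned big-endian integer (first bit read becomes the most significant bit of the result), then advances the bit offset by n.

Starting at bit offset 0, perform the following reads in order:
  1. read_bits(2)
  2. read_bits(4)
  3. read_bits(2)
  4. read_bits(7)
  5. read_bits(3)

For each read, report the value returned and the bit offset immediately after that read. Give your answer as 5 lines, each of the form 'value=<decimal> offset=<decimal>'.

Read 1: bits[0:2] width=2 -> value=3 (bin 11); offset now 2 = byte 0 bit 2; 22 bits remain
Read 2: bits[2:6] width=4 -> value=0 (bin 0000); offset now 6 = byte 0 bit 6; 18 bits remain
Read 3: bits[6:8] width=2 -> value=2 (bin 10); offset now 8 = byte 1 bit 0; 16 bits remain
Read 4: bits[8:15] width=7 -> value=22 (bin 0010110); offset now 15 = byte 1 bit 7; 9 bits remain
Read 5: bits[15:18] width=3 -> value=4 (bin 100); offset now 18 = byte 2 bit 2; 6 bits remain

Answer: value=3 offset=2
value=0 offset=6
value=2 offset=8
value=22 offset=15
value=4 offset=18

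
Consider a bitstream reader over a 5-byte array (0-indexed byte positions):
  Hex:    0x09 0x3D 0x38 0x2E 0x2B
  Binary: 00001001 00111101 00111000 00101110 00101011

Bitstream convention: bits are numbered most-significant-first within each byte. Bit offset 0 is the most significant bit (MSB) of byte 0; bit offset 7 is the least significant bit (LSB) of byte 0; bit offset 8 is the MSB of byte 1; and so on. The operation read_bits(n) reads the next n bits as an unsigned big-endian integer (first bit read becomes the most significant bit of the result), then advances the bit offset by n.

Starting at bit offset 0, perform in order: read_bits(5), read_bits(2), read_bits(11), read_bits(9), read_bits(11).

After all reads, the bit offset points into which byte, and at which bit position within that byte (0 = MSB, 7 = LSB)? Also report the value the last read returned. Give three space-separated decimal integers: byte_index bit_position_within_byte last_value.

Read 1: bits[0:5] width=5 -> value=1 (bin 00001); offset now 5 = byte 0 bit 5; 35 bits remain
Read 2: bits[5:7] width=2 -> value=0 (bin 00); offset now 7 = byte 0 bit 7; 33 bits remain
Read 3: bits[7:18] width=11 -> value=1268 (bin 10011110100); offset now 18 = byte 2 bit 2; 22 bits remain
Read 4: bits[18:27] width=9 -> value=449 (bin 111000001); offset now 27 = byte 3 bit 3; 13 bits remain
Read 5: bits[27:38] width=11 -> value=906 (bin 01110001010); offset now 38 = byte 4 bit 6; 2 bits remain

Answer: 4 6 906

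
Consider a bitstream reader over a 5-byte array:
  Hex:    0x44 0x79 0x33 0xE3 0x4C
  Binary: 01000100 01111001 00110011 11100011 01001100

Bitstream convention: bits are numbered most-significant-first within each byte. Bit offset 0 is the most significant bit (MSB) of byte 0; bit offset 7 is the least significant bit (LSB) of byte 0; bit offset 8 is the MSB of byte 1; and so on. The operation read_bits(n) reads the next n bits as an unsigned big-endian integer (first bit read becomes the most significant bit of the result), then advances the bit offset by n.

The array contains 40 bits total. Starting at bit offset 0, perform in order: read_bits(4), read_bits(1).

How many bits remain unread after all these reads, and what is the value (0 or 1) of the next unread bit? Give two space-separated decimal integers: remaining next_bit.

Answer: 35 1

Derivation:
Read 1: bits[0:4] width=4 -> value=4 (bin 0100); offset now 4 = byte 0 bit 4; 36 bits remain
Read 2: bits[4:5] width=1 -> value=0 (bin 0); offset now 5 = byte 0 bit 5; 35 bits remain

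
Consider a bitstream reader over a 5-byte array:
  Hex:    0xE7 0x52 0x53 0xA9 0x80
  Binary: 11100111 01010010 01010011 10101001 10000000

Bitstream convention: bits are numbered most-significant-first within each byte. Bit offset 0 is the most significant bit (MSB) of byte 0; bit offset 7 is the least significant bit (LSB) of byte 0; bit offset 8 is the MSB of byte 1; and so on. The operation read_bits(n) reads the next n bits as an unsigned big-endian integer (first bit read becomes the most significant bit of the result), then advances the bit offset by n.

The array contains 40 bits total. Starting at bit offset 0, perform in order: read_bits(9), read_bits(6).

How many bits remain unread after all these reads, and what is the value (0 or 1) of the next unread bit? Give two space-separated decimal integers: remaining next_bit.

Answer: 25 0

Derivation:
Read 1: bits[0:9] width=9 -> value=462 (bin 111001110); offset now 9 = byte 1 bit 1; 31 bits remain
Read 2: bits[9:15] width=6 -> value=41 (bin 101001); offset now 15 = byte 1 bit 7; 25 bits remain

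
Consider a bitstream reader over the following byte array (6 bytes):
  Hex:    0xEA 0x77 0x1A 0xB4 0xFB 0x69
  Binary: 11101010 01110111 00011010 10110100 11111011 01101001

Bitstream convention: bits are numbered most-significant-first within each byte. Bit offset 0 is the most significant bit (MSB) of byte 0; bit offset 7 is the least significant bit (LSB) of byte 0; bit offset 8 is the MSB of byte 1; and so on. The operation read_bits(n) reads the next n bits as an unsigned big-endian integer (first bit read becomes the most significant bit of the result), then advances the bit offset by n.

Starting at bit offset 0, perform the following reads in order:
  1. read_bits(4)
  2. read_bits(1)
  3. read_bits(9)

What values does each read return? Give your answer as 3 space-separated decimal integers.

Read 1: bits[0:4] width=4 -> value=14 (bin 1110); offset now 4 = byte 0 bit 4; 44 bits remain
Read 2: bits[4:5] width=1 -> value=1 (bin 1); offset now 5 = byte 0 bit 5; 43 bits remain
Read 3: bits[5:14] width=9 -> value=157 (bin 010011101); offset now 14 = byte 1 bit 6; 34 bits remain

Answer: 14 1 157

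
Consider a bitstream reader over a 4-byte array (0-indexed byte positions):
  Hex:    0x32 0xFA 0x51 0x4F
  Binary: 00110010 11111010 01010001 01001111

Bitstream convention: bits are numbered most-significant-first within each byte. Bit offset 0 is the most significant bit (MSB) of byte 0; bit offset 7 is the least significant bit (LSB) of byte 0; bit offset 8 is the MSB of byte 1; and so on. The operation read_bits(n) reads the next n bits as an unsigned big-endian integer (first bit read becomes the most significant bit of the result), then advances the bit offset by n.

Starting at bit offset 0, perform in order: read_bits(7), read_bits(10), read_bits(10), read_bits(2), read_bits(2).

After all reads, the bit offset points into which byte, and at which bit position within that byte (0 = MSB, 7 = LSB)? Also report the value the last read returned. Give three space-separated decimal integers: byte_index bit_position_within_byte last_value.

Read 1: bits[0:7] width=7 -> value=25 (bin 0011001); offset now 7 = byte 0 bit 7; 25 bits remain
Read 2: bits[7:17] width=10 -> value=500 (bin 0111110100); offset now 17 = byte 2 bit 1; 15 bits remain
Read 3: bits[17:27] width=10 -> value=650 (bin 1010001010); offset now 27 = byte 3 bit 3; 5 bits remain
Read 4: bits[27:29] width=2 -> value=1 (bin 01); offset now 29 = byte 3 bit 5; 3 bits remain
Read 5: bits[29:31] width=2 -> value=3 (bin 11); offset now 31 = byte 3 bit 7; 1 bits remain

Answer: 3 7 3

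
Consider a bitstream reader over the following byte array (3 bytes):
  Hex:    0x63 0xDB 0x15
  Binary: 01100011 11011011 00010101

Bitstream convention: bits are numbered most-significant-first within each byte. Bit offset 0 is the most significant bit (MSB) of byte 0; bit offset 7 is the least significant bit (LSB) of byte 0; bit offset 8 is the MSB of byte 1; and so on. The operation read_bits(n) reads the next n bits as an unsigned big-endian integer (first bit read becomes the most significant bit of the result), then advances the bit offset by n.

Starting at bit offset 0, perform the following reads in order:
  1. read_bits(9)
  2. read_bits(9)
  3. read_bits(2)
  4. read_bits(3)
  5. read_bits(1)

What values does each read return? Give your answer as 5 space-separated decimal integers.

Answer: 199 364 1 2 1

Derivation:
Read 1: bits[0:9] width=9 -> value=199 (bin 011000111); offset now 9 = byte 1 bit 1; 15 bits remain
Read 2: bits[9:18] width=9 -> value=364 (bin 101101100); offset now 18 = byte 2 bit 2; 6 bits remain
Read 3: bits[18:20] width=2 -> value=1 (bin 01); offset now 20 = byte 2 bit 4; 4 bits remain
Read 4: bits[20:23] width=3 -> value=2 (bin 010); offset now 23 = byte 2 bit 7; 1 bits remain
Read 5: bits[23:24] width=1 -> value=1 (bin 1); offset now 24 = byte 3 bit 0; 0 bits remain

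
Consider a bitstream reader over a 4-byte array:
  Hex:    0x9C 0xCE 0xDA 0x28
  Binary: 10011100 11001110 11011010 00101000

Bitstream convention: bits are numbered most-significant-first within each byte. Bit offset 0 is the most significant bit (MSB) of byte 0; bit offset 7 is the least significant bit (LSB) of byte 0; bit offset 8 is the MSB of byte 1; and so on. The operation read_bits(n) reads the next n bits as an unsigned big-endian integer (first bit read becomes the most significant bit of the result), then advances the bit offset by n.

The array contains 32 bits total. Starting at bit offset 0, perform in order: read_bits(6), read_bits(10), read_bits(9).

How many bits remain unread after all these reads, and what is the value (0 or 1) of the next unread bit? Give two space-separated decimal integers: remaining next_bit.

Read 1: bits[0:6] width=6 -> value=39 (bin 100111); offset now 6 = byte 0 bit 6; 26 bits remain
Read 2: bits[6:16] width=10 -> value=206 (bin 0011001110); offset now 16 = byte 2 bit 0; 16 bits remain
Read 3: bits[16:25] width=9 -> value=436 (bin 110110100); offset now 25 = byte 3 bit 1; 7 bits remain

Answer: 7 0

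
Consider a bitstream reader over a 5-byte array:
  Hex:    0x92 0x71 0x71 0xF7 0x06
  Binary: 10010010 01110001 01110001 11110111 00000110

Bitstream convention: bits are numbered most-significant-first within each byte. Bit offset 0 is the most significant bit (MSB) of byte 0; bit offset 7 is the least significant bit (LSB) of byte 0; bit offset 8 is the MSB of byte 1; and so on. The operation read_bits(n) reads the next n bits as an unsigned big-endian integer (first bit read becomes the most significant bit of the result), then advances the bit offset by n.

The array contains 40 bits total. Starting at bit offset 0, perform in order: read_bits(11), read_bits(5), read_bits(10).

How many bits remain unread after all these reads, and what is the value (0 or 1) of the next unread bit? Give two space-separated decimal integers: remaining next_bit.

Read 1: bits[0:11] width=11 -> value=1171 (bin 10010010011); offset now 11 = byte 1 bit 3; 29 bits remain
Read 2: bits[11:16] width=5 -> value=17 (bin 10001); offset now 16 = byte 2 bit 0; 24 bits remain
Read 3: bits[16:26] width=10 -> value=455 (bin 0111000111); offset now 26 = byte 3 bit 2; 14 bits remain

Answer: 14 1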